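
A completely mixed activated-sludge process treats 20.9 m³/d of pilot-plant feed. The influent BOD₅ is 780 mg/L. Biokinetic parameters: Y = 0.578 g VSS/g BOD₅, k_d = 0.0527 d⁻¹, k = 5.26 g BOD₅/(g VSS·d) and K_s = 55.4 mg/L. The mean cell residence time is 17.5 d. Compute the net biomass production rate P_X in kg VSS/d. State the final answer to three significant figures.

P_X ≈ 4.89 kg VSS/d

Effluent substrate depends only on kinetics and SRT: S = K_s(1 + k_d θ_c) / [θ_c(Yk − k_d) − 1] = 55.4 × (1 + 0.0527 × 17.5) / [17.5 × (0.578 × 5.26 − 0.0527) − 1] = 106.5 / 51.28 = 2.077 mg/L.
The observed yield is Y_obs = Y/(1 + k_d·θ_c) = 0.578 / (1 + 0.0527 × 17.5) = 0.578 / 1.922 = 0.3007 g VSS per g BOD₅ removed.
Substrate removed = Q·(S₀ − S) = 20.9 m³/d × (780 − 2.08) g/m³ = 1.63×10^4 g/d = 16.26 kg/d.
Biomass produced: P_X = Y_obs·Q·ΔS = 0.3007 × 16.26 ≈ 4.889 kg VSS/d.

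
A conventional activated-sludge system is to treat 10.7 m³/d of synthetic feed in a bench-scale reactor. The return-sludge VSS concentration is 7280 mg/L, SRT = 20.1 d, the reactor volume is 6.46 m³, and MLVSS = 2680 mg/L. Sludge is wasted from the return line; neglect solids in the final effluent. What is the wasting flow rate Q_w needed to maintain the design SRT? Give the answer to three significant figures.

Q_w ≈ 0.118 m³/d

Q_w = (V·X)/(θ_c X_r) = 6.460 × 2680 / (20.1 × 7280) = 0.1183 m³/d.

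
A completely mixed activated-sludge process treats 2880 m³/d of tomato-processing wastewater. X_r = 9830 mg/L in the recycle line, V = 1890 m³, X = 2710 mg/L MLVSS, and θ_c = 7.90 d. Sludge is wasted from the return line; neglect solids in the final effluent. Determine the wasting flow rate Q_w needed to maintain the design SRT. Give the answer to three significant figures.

Q_w = (V·X)/(θ_c X_r) = 1890 × 2710 / (7.90 × 9830) = 65.96 m³/d.

Q_w ≈ 66.0 m³/d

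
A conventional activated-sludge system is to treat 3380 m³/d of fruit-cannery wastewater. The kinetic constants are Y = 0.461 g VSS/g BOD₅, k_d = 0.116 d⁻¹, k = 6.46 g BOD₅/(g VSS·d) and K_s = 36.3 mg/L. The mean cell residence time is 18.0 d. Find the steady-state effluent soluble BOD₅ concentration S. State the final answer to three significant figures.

From the Monod/SRT balance for a CMAS, S = K_s·(1+k_d θ_c)/[θ_c·(Y k − k_d) − 1] = 36.3 × (1 + 0.116 × 18.0) / [18.0 × (0.461 × 6.46 − 0.116) − 1] = 112.1 / 50.52 = 2.219 mg/L.

S ≈ 2.22 mg/L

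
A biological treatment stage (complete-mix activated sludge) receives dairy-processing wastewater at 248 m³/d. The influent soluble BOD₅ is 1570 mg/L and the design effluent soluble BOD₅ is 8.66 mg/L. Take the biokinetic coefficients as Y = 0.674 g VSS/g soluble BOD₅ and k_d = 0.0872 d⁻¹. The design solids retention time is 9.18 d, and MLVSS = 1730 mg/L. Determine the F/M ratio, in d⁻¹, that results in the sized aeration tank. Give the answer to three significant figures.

From the SRT design equation V = Y Q (S₀−S) θ_c / [X (1 + k_d θ_c)] = 0.674 × 248 × (1570 − 8.66) × 9.18 / [1730 × (1 + 0.0872 × 9.18)] = 2.4×10^6 / 3115 = 769.2 m³.
Food-to-microorganism ratio F/M = Q S₀ / (V X) = 248 × 1570 / (769.2 × 1730) = 0.2926 d⁻¹.

F/M ≈ 0.293 d⁻¹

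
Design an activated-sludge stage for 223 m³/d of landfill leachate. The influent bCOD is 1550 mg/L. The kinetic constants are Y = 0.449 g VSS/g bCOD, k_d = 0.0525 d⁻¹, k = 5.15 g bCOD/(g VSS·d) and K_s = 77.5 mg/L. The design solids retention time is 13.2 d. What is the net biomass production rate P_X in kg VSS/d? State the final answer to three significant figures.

Effluent substrate depends only on kinetics and SRT: S = K_s(1 + k_d θ_c) / [θ_c(Yk − k_d) − 1] = 77.5 × (1 + 0.0525 × 13.2) / [13.2 × (0.449 × 5.15 − 0.0525) − 1] = 131.2 / 28.83 = 4.551 mg/L.
Observed yield with endogenous decay: Y_obs = Y / (1 + k_d·θ_c) = 0.449 / (1 + 0.0525 × 13.2) = 0.449 / 1.693 = 0.2652 g VSS/g bCOD.
Substrate removed = Q·(S₀ − S) = 223 m³/d × (1550 − 4.55) g/m³ = 3.45×10^5 g/d = 344.6 kg/d.
Biomass produced: P_X = Y_obs·Q·ΔS = 0.2652 × 344.6 ≈ 91.40 kg VSS/d.

P_X ≈ 91.4 kg VSS/d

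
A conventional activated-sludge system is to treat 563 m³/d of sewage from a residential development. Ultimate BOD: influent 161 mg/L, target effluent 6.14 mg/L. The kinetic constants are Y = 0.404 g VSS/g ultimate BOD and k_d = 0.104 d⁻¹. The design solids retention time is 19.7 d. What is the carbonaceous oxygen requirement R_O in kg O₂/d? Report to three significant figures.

Y_obs = Y / (1 + k_d θ_c) = 0.404 / (1 + 0.104 × 19.7) = 0.404 / 3.049 = 0.1325.
Mass of ultimate BOD removed per day: Q(S₀ − S) = 563 × 154.9 g/m³ = 87.19 kg/d.
P_X = Y_obs·Q·(S₀ − S) = 0.1325 × 87.19 = 11.55 kg VSS/d.
Carbonaceous O₂ demand = substrate oxidised − cell-mass equivalent = 87.19 − 1.42 × 11.55 = 70.78 kg O₂/d.

R_O ≈ 70.8 kg O₂/d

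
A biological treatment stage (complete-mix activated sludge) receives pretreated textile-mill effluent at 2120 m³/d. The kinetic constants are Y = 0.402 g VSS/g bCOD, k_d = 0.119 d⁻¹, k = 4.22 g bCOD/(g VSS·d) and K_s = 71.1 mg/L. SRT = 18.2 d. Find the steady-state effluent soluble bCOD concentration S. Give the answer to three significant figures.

S ≈ 8.12 mg/L

For a completely mixed reactor with recycle the Lawrence–McCarty relation gives S = K_s·(1 + k_d·θ_c) / [θ_c·(Y·k − k_d) − 1] = 71.1 × (1 + 0.119 × 18.2) / [18.2 × (0.402 × 4.22 − 0.119) − 1] = 225.1 / 27.71 = 8.123 mg/L.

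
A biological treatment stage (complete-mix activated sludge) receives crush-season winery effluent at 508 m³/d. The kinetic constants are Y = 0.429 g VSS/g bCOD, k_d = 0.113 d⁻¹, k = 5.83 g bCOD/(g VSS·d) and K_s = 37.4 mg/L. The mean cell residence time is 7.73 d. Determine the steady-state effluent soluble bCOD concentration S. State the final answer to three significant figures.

S ≈ 4.01 mg/L

Effluent substrate depends only on kinetics and SRT: S = K_s(1 + k_d θ_c) / [θ_c(Yk − k_d) − 1] = 37.4 × (1 + 0.113 × 7.73) / [7.73 × (0.429 × 5.83 − 0.113) − 1] = 70.07 / 17.46 = 4.013 mg/L.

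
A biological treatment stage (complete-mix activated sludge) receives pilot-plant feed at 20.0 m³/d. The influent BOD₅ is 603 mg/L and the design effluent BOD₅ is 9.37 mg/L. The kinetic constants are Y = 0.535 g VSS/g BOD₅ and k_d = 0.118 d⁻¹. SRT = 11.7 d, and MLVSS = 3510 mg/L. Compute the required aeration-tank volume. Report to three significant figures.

V ≈ 8.89 m³

Steady-state biomass mass balance: V·X·(1 + k_d·θ_c) = Y·Q·(S₀ − S)·θ_c, so V = 0.535 × 20.0 × (603 − 9.37) × 11.7 / [3510 × (1 + 0.118 × 11.7)] = 7.43×10^4 / 8356 = 8.894 m³.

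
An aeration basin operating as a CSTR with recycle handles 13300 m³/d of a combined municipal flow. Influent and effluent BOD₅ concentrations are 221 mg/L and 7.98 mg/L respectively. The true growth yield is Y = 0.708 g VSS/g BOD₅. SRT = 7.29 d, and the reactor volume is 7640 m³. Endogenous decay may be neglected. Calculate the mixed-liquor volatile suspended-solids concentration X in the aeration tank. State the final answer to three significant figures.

X ≈ 1910 mg/L

From V·X = Y·Q·(S₀ − S)·θ_c (decay neglected): X = 0.708 × 13300 × (221 − 7.98) × 7.29 / 7640 = 1914 mg/L.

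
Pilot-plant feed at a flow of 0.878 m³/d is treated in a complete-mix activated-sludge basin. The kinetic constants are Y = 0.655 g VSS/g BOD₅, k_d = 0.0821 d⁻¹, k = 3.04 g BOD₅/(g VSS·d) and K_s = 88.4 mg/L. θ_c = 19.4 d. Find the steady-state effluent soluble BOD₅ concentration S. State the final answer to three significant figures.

S ≈ 6.36 mg/L

From the Monod/SRT balance for a CMAS, S = K_s·(1+k_d θ_c)/[θ_c·(Y k − k_d) − 1] = 88.4 × (1 + 0.0821 × 19.4) / [19.4 × (0.655 × 3.04 − 0.0821) − 1] = 229.2 / 36.04 = 6.360 mg/L.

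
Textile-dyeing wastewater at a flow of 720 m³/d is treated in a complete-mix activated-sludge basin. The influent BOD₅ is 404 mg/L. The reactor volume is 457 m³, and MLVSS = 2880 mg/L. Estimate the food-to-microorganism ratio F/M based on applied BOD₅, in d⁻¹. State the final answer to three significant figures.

Food-to-microorganism ratio F/M = Q S₀ / (V X) = 720 × 404 / (457.0 × 2880) = 0.2210 d⁻¹.

F/M ≈ 0.221 d⁻¹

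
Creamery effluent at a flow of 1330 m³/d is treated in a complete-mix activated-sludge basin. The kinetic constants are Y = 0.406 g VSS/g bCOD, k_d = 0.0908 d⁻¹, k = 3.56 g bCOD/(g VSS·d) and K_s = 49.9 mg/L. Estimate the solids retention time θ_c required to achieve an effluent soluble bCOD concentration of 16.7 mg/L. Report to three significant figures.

θ_c ≈ 3.68 d

From 1/θ_c = Y·k·S/(K_s + S) − k_d: Y·k·S/(K_s+S) = 0.406 × 3.56 × 16.7 / (49.9 + 16.7) = 0.3624 d⁻¹.
θ_c = 1/(μ − k_d) = 1/(0.3624 − 0.0908) = 1/0.2716 = 3.682 d.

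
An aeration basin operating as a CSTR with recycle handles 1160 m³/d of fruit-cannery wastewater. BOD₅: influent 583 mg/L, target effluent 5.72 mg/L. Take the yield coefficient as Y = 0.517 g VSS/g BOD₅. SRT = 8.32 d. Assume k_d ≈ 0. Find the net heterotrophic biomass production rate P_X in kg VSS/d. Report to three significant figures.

P_X ≈ 346 kg VSS/d

With endogenous decay neglected, the observed yield equals the true yield: Y_obs = Y = 0.517 g VSS/g BOD₅.
Substrate removed = Q·(S₀ − S) = 1160 m³/d × (583 − 5.72) g/m³ = 6.7×10^5 g/d = 669.6 kg/d.
So the net sludge growth is P_X = 0.5170 × 669.6 = 346.2 kg VSS/d.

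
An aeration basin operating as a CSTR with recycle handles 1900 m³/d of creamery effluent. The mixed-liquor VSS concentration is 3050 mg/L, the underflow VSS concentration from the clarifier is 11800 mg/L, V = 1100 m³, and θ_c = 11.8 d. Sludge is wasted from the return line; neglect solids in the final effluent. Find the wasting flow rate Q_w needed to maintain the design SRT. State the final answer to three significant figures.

θ_c = V·X/(Q_w·X_r) when wasting from the recycle, so Q_w = V·X/(θ_c·X_r) = 1100 × 3050 / (11.8 × 11800) = 24.10 m³/d.

Q_w ≈ 24.1 m³/d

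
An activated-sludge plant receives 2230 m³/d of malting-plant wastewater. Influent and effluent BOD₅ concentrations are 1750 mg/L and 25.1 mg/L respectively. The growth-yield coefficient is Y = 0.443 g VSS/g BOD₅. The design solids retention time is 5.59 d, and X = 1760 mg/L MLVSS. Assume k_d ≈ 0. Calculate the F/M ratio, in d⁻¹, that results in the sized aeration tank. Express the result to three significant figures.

With k_d = 0 the design equation reduces to V = Y Q (S₀−S) θ_c / X = 0.443 × 2230 × (1750 − 25.1) × 5.59 / 1760 = 5412 m³.
Food-to-microorganism ratio F/M = Q S₀ / (V X) = 2230 × 1750 / (5412 × 1760) = 0.4097 d⁻¹.

F/M ≈ 0.410 d⁻¹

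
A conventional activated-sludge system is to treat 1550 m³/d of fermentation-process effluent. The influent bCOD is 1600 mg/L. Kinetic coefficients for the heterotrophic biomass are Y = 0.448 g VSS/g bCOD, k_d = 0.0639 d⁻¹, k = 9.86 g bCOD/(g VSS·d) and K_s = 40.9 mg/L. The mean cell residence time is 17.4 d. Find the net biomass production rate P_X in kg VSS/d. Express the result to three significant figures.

For a completely mixed reactor with recycle the Lawrence–McCarty relation gives S = K_s·(1 + k_d·θ_c) / [θ_c·(Y·k − k_d) − 1] = 40.9 × (1 + 0.0639 × 17.4) / [17.4 × (0.448 × 9.86 − 0.0639) − 1] = 86.38 / 74.75 = 1.156 mg/L.
The observed yield is Y_obs = Y/(1 + k_d·θ_c) = 0.448 / (1 + 0.0639 × 17.4) = 0.448 / 2.112 = 0.2121 g VSS per g bCOD removed.
Q·(S₀ − S) = 1550 × (1600 − 1.16) × 10⁻³ = 2478 kg/d removed.
Net biomass production P_X = Y_obs × Q·(S₀ − S) = 0.2121 × 2478 = 525.7 kg VSS/d.

P_X ≈ 526 kg VSS/d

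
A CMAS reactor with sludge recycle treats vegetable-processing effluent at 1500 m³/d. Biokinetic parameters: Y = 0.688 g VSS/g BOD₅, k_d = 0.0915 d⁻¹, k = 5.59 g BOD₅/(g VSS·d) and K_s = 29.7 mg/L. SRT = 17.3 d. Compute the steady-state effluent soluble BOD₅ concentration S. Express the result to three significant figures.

S ≈ 1.20 mg/L

For a completely mixed reactor with recycle the Lawrence–McCarty relation gives S = K_s·(1 + k_d·θ_c) / [θ_c·(Y·k − k_d) − 1] = 29.7 × (1 + 0.0915 × 17.3) / [17.3 × (0.688 × 5.59 − 0.0915) − 1] = 76.71 / 63.95 = 1.200 mg/L.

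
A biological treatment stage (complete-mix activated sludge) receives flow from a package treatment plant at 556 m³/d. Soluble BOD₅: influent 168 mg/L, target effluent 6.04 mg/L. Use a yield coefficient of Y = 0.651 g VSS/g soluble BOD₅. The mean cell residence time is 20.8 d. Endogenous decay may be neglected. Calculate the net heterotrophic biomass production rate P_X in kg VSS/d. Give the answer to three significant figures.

Since k_d ≈ 0, Y_obs = Y = 0.651 g VSS/g soluble BOD₅.
Mass of soluble BOD₅ removed per day: Q(S₀ − S) = 556 × 162.0 g/m³ = 90.05 kg/d.
So the net sludge growth is P_X = 0.6510 × 90.05 = 58.62 kg VSS/d.

P_X ≈ 58.6 kg VSS/d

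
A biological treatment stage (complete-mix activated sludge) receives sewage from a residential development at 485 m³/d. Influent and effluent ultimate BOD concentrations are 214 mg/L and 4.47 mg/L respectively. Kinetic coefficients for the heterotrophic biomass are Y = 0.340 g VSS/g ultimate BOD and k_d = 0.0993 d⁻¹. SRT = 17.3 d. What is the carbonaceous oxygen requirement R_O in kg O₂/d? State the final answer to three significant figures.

Correct the yield for decay: Y_obs = Y/(1 + k_d θ_c) = 0.340 / (1 + 0.0993 × 17.3) = 0.340 / 2.718 = 0.1251.
ΔS = 214 − 4.47 = 209.5 mg/L, so the substrate removal rate is 485 × 209.5/1000 = 101.6 kg ultimate BOD/d.
Biomass synthesised: P_X = Y_obs × 101.6 = 12.71 kg VSS/d.
R_O = Q·ΔS − 1.42 P_X = 101.6 − 18.05 = 83.57 kg O₂/d.

R_O ≈ 83.6 kg O₂/d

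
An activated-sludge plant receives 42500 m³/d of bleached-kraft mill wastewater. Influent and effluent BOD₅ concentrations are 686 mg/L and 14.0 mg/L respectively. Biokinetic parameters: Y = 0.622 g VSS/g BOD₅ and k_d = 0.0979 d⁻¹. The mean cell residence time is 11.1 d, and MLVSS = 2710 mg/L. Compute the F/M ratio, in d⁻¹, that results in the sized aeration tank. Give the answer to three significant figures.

Steady-state biomass mass balance: V·X·(1 + k_d·θ_c) = Y·Q·(S₀ − S)·θ_c, so V = 0.622 × 42500 × (686 − 14.0) × 11.1 / [2710 × (1 + 0.0979 × 11.1)] = 1.97×10^8 / 5655 = 34869 m³.
F/M = applied load / biomass = Q·S₀/(V·X) = 42500 × 686 / (34869 × 2710) = 0.3085 d⁻¹.

F/M ≈ 0.309 d⁻¹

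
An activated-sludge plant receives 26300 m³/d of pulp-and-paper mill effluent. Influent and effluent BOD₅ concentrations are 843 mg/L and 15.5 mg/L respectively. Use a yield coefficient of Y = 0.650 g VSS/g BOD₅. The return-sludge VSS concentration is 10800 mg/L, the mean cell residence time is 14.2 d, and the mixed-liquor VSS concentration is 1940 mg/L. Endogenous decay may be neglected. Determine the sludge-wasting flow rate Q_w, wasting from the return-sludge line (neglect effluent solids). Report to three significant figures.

V·X = Y·Q·ΔS·θ_c gives V = 0.650 × 26300 × (843 − 15.5) × 14.2 / 1940 = 103544 m³.
Q_w = (V·X)/(θ_c X_r) = 103544 × 1940 / (14.2 × 10800) = 1310 m³/d.

Q_w ≈ 1310 m³/d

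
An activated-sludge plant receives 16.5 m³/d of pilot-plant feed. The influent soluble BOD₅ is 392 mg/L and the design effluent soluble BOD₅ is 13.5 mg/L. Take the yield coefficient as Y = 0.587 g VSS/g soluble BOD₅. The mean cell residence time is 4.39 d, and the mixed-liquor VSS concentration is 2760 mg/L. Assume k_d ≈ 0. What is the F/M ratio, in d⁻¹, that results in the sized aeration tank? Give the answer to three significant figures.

Biomass mass balance (decay neglected): V·X = Y·Q·(S₀ − S)·θ_c, so V = 0.587 × 16.5 × (392 − 13.5) × 4.39 / 2760 = 5.831 m³.
F/M = Q·S₀ / (V·X) = 16.5 × 392 / (5.831 × 2760) = 0.4019 g soluble BOD₅·(g VSS·d)⁻¹.

F/M ≈ 0.402 d⁻¹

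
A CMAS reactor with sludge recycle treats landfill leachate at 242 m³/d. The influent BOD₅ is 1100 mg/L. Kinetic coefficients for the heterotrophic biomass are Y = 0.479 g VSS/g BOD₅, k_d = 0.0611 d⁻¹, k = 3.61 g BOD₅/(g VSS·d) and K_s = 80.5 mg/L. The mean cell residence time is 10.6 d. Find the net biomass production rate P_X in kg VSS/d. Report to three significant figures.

P_X ≈ 76.8 kg VSS/d

Effluent substrate depends only on kinetics and SRT: S = K_s(1 + k_d θ_c) / [θ_c(Yk − k_d) − 1] = 80.5 × (1 + 0.0611 × 10.6) / [10.6 × (0.479 × 3.61 − 0.0611) − 1] = 132.6 / 16.68 = 7.951 mg/L.
Correct the yield for decay: Y_obs = Y/(1 + k_d θ_c) = 0.479 / (1 + 0.0611 × 10.6) = 0.479 / 1.648 = 0.2907.
Q·(S₀ − S) = 242 × (1100 − 7.95) × 10⁻³ = 264.3 kg/d removed.
Net biomass production P_X = Y_obs × Q·(S₀ − S) = 0.2907 × 264.3 = 76.83 kg VSS/d.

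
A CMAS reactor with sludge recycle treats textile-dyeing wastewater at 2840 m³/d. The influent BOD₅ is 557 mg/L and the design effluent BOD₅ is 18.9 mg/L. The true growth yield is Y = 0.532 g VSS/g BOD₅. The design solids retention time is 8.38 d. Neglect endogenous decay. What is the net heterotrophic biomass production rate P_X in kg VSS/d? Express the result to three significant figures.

Since k_d ≈ 0, Y_obs = Y = 0.532 g VSS/g BOD₅.
Q·(S₀ − S) = 2840 × (557 − 18.9) × 10⁻³ = 1528 kg/d removed.
Biomass produced: P_X = Y_obs·Q·ΔS = 0.5320 × 1528 ≈ 813.0 kg VSS/d.

P_X ≈ 813 kg VSS/d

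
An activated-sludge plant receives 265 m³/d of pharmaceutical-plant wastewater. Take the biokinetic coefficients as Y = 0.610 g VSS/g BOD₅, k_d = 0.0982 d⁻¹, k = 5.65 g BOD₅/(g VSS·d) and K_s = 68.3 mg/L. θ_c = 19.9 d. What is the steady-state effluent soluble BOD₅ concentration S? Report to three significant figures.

S ≈ 3.07 mg/L

From the Monod/SRT balance for a CMAS, S = K_s·(1+k_d θ_c)/[θ_c·(Y k − k_d) − 1] = 68.3 × (1 + 0.0982 × 19.9) / [19.9 × (0.610 × 5.65 − 0.0982) − 1] = 201.8 / 65.63 = 3.074 mg/L.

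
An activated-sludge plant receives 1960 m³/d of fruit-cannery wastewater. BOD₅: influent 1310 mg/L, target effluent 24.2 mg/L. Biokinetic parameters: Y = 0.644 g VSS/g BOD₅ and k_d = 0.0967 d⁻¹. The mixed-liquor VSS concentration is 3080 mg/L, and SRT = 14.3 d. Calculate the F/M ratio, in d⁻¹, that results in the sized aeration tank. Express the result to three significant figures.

F/M ≈ 0.264 d⁻¹

Steady-state biomass mass balance: V·X·(1 + k_d·θ_c) = Y·Q·(S₀ − S)·θ_c, so V = 0.644 × 1960 × (1310 − 24.2) × 14.3 / [3080 × (1 + 0.0967 × 14.3)] = 2.32×10^7 / 7339 = 3162 m³.
F/M = Q·S₀ / (V·X) = 1960 × 1310 / (3162 × 3080) = 0.2636 g BOD₅·(g VSS·d)⁻¹.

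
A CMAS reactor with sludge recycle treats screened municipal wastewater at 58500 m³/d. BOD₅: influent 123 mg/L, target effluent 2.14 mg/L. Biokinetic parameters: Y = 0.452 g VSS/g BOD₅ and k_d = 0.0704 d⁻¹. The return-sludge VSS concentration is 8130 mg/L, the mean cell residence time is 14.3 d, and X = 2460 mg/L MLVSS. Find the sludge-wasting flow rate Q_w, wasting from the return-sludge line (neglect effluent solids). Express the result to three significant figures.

Steady-state biomass mass balance: V·X·(1 + k_d·θ_c) = Y·Q·(S₀ − S)·θ_c, so V = 0.452 × 58500 × (123 − 2.14) × 14.3 / [2460 × (1 + 0.0704 × 14.3)] = 4.57×10^7 / 4937 = 9257 m³.
Q_w = (V·X)/(θ_c X_r) = 9257 × 2460 / (14.3 × 8130) = 195.9 m³/d.

Q_w ≈ 196 m³/d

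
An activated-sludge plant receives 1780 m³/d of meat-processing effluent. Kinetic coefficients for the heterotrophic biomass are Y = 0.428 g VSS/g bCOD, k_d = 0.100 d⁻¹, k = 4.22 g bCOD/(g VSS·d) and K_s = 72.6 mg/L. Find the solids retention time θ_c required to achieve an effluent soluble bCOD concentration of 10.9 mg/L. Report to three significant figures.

At the target effluent, Y k S/(K_s+S) = 0.428×4.22×10.9/83.50 = 0.2358 d⁻¹.
Then 1/θ_c = μ − k_d = 0.2358 − 0.100 = 0.1358 d⁻¹, giving θ_c = 7.365 d.

θ_c ≈ 7.37 d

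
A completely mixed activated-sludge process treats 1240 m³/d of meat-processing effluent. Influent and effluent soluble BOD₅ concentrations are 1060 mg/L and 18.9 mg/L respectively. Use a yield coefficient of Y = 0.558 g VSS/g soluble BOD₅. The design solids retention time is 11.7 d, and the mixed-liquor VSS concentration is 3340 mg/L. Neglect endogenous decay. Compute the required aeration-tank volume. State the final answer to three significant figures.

V ≈ 2520 m³

V·X = Y·Q·ΔS·θ_c gives V = 0.558 × 1240 × (1060 − 18.9) × 11.7 / 3340 = 2523 m³.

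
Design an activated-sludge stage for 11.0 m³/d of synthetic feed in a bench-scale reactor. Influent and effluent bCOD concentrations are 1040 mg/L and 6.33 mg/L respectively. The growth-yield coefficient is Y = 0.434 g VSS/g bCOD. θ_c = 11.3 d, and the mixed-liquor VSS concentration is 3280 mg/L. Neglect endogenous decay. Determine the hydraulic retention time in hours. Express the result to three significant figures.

With k_d = 0 the design equation reduces to V = Y Q (S₀−S) θ_c / X = 0.434 × 11.0 × (1040 − 6.33) × 11.3 / 3280 = 17.00 m³.
τ = V/Q = 17.00/11.0 = 1.546 d, or 37.09 h.

τ ≈ 37.1 h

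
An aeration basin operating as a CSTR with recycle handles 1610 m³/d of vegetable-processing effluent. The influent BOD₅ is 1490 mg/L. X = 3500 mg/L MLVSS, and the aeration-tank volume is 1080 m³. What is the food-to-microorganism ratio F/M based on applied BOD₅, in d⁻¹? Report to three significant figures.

F/M = applied load / biomass = Q·S₀/(V·X) = 1610 × 1490 / (1080 × 3500) = 0.6346 d⁻¹.

F/M ≈ 0.635 d⁻¹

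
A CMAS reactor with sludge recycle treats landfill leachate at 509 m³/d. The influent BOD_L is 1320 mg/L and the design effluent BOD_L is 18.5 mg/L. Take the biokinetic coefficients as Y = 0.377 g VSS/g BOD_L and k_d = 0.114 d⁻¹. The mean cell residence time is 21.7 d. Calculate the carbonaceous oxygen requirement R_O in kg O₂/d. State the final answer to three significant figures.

The observed yield is Y_obs = Y/(1 + k_d·θ_c) = 0.377 / (1 + 0.114 × 21.7) = 0.377 / 3.474 = 0.1085 g VSS per g BOD_L removed.
Q·(S₀ − S) = 509 × (1320 − 18.5) × 10⁻³ = 662.5 kg/d removed.
Biomass synthesised: P_X = Y_obs × 662.5 = 71.89 kg VSS/d.
R_O = Q·ΔS − 1.42 P_X = 662.5 − 102.1 = 560.4 kg O₂/d.

R_O ≈ 560 kg O₂/d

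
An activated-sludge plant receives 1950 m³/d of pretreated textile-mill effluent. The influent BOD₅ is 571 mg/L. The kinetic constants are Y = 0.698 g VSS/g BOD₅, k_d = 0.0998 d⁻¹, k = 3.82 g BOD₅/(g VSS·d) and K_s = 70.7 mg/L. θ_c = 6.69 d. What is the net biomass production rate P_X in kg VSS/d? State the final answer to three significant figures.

Effluent substrate depends only on kinetics and SRT: S = K_s(1 + k_d θ_c) / [θ_c(Yk − k_d) − 1] = 70.7 × (1 + 0.0998 × 6.69) / [6.69 × (0.698 × 3.82 − 0.0998) − 1] = 117.9 / 16.17 = 7.291 mg/L.
Y_obs = Y / (1 + k_d θ_c) = 0.698 / (1 + 0.0998 × 6.69) = 0.698 / 1.668 = 0.4186.
Substrate removed = Q·(S₀ − S) = 1950 m³/d × (571 − 7.29) g/m³ = 1.1×10^6 g/d = 1099 kg/d.
Net biomass production P_X = Y_obs × Q·(S₀ − S) = 0.4186 × 1099 = 460.1 kg VSS/d.

P_X ≈ 460 kg VSS/d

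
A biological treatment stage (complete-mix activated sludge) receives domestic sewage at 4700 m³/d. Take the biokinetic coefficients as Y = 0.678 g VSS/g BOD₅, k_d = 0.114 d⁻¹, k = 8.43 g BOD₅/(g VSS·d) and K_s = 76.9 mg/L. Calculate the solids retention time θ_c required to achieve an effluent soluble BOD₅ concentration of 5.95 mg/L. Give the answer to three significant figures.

From 1/θ_c = Y·k·S/(K_s + S) − k_d: Y·k·S/(K_s+S) = 0.678 × 8.43 × 5.95 / (76.9 + 5.95) = 0.4105 d⁻¹.
1/θ_c = 0.4105 − 0.114 = 0.2965 d⁻¹, so θ_c = 3.373 d.

θ_c ≈ 3.37 d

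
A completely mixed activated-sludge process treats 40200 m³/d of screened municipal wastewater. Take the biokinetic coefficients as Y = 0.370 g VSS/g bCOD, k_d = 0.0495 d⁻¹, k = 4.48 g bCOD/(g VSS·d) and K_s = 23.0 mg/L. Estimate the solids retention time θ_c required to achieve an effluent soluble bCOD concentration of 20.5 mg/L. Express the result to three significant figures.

θ_c ≈ 1.37 d

Specific growth rate at S = 20.5 mg/L: μ = YkS/(K_s+S) = 0.370·4.48·20.5/(23.0+20.5) = 0.7812 d⁻¹.
1/θ_c = 0.7812 − 0.0495 = 0.7317 d⁻¹, so θ_c = 1.367 d.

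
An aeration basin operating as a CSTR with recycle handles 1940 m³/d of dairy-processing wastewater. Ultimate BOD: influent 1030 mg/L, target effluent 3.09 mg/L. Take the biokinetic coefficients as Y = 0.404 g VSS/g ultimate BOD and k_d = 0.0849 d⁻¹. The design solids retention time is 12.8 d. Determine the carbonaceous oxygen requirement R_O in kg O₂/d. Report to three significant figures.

Observed yield with endogenous decay: Y_obs = Y / (1 + k_d·θ_c) = 0.404 / (1 + 0.0849 × 12.8) = 0.404 / 2.087 = 0.1936 g VSS/g ultimate BOD.
Q·(S₀ − S) = 1940 × (1030 − 3.09) × 10⁻³ = 1992 kg/d removed.
P_X = Y_obs·Q·(S₀ − S) = 0.1936 × 1992 = 385.7 kg VSS/d.
Carbonaceous O₂ demand = substrate oxidised − cell-mass equivalent = 1992 − 1.42 × 385.7 = 1445 kg O₂/d.

R_O ≈ 1440 kg O₂/d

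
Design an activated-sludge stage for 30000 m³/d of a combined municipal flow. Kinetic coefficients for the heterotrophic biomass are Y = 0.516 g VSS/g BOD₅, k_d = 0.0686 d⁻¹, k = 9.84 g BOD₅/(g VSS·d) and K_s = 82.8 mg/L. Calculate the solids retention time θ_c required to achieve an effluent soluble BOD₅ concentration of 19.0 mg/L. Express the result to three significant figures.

θ_c ≈ 1.14 d

From 1/θ_c = Y·k·S/(K_s + S) − k_d: Y·k·S/(K_s+S) = 0.516 × 9.84 × 19.0 / (82.8 + 19.0) = 0.9477 d⁻¹.
1/θ_c = 0.9477 − 0.0686 = 0.8791 d⁻¹, so θ_c = 1.138 d.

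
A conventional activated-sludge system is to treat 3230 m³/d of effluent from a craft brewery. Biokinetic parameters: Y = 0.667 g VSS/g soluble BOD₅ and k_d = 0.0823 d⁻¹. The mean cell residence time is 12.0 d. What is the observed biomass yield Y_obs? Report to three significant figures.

Correct the yield for decay: Y_obs = Y/(1 + k_d θ_c) = 0.667 / (1 + 0.0823 × 12.0) = 0.667 / 1.988 = 0.3356.

Y_obs ≈ 0.336 g VSS/g soluble BOD₅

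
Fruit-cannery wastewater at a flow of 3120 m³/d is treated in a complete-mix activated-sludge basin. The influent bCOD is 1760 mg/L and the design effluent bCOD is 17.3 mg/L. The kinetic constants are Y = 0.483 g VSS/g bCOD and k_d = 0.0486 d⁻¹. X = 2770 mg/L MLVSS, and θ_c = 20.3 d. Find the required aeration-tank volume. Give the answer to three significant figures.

Rearranging the biomass balance for a CMAS with decay, V = Y·Q·ΔS·θ_c / [X·(1+k_d θ_c)] = 0.483 × 3120 × (1760 − 17.3) × 20.3 / [2770 × (1 + 0.0486 × 20.3)] = 5.33×10^7 / 5503 = 9688 m³.

V ≈ 9690 m³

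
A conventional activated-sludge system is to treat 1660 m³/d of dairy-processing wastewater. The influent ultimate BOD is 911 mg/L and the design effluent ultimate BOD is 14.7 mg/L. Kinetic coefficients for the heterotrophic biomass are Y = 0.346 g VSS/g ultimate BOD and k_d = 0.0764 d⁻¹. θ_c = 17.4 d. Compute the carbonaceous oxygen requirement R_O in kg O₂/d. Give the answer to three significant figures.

The observed yield is Y_obs = Y/(1 + k_d·θ_c) = 0.346 / (1 + 0.0764 × 17.4) = 0.346 / 2.329 = 0.1485 g VSS per g ultimate BOD removed.
ΔS = 911 − 14.7 = 896.3 mg/L, so the substrate removal rate is 1660 × 896.3/1000 = 1488 kg ultimate BOD/d.
Biomass synthesised: P_X = Y_obs × 1488 = 221.0 kg VSS/d.
Carbonaceous O₂ demand = substrate oxidised − cell-mass equivalent = 1488 − 1.42 × 221.0 = 1174 kg O₂/d.

R_O ≈ 1170 kg O₂/d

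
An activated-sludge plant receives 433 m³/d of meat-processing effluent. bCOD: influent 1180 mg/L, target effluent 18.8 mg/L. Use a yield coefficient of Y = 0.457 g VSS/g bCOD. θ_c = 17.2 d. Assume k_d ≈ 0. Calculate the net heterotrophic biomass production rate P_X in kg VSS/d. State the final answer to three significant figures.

With endogenous decay neglected, the observed yield equals the true yield: Y_obs = Y = 0.457 g VSS/g bCOD.
Mass of bCOD removed per day: Q(S₀ − S) = 433 × 1161 g/m³ = 502.8 kg/d.
P_X = Y_obs · Q(S₀ − S) = 0.4570 × 502.8 = 229.8 kg VSS/d.

P_X ≈ 230 kg VSS/d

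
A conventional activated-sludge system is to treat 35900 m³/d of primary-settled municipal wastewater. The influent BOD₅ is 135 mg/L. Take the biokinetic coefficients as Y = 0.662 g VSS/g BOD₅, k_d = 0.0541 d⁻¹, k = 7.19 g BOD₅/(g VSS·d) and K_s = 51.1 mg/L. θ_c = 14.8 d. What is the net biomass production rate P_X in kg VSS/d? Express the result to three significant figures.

P_X ≈ 1760 kg VSS/d

Effluent substrate depends only on kinetics and SRT: S = K_s(1 + k_d θ_c) / [θ_c(Yk − k_d) − 1] = 51.1 × (1 + 0.0541 × 14.8) / [14.8 × (0.662 × 7.19 − 0.0541) − 1] = 92.01 / 68.64 = 1.340 mg/L.
Observed yield with endogenous decay: Y_obs = Y / (1 + k_d·θ_c) = 0.662 / (1 + 0.0541 × 14.8) = 0.662 / 1.801 = 0.3676 g VSS/g BOD₅.
ΔS = 135 − 1.34 = 133.7 mg/L, so the substrate removal rate is 35900 × 133.7/1000 = 4798 kg BOD₅/d.
Biomass produced: P_X = Y_obs·Q·ΔS = 0.3676 × 4798 ≈ 1764 kg VSS/d.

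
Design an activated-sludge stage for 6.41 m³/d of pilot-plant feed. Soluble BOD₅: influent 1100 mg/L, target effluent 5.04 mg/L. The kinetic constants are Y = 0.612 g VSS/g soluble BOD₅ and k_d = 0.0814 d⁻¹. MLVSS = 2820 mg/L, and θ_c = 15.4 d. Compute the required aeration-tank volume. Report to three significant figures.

V ≈ 10.4 m³

From the SRT design equation V = Y Q (S₀−S) θ_c / [X (1 + k_d θ_c)] = 0.612 × 6.41 × (1100 − 5.04) × 15.4 / [2820 × (1 + 0.0814 × 15.4)] = 6.61×10^4 / 6355 = 10.41 m³.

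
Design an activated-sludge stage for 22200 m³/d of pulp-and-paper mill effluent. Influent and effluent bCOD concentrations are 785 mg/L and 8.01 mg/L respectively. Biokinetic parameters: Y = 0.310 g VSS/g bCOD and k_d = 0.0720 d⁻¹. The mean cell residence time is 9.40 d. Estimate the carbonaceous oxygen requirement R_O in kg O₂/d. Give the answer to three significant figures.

The observed yield is Y_obs = Y/(1 + k_d·θ_c) = 0.310 / (1 + 0.0720 × 9.40) = 0.310 / 1.677 = 0.1849 g VSS per g bCOD removed.
Substrate removed = Q·(S₀ − S) = 22200 m³/d × (785 − 8.01) g/m³ = 1.72×10^7 g/d = 17249 kg/d.
Net sludge production P_X = 0.1849 × 17249 = 3189 kg VSS/d.
Carbonaceous O₂ demand = substrate oxidised − cell-mass equivalent = 17249 − 1.42 × 3189 = 12721 kg O₂/d.

R_O ≈ 12700 kg O₂/d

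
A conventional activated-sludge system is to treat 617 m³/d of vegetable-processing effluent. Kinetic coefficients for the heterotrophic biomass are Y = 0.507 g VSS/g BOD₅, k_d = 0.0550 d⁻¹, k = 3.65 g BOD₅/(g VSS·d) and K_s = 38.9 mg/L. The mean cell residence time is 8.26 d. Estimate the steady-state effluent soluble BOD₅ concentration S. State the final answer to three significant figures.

S ≈ 4.09 mg/L

Effluent substrate depends only on kinetics and SRT: S = K_s(1 + k_d θ_c) / [θ_c(Yk − k_d) − 1] = 38.9 × (1 + 0.0550 × 8.26) / [8.26 × (0.507 × 3.65 − 0.0550) − 1] = 56.57 / 13.83 = 4.090 mg/L.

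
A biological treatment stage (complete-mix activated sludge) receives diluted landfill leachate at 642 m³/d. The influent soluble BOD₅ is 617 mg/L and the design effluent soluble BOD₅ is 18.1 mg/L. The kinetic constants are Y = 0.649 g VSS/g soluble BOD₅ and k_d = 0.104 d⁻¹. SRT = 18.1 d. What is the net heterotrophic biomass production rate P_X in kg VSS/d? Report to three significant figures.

P_X ≈ 86.6 kg VSS/d

The observed yield is Y_obs = Y/(1 + k_d·θ_c) = 0.649 / (1 + 0.104 × 18.1) = 0.649 / 2.882 = 0.2252 g VSS per g soluble BOD₅ removed.
Q·(S₀ − S) = 642 × (617 − 18.1) × 10⁻³ = 384.5 kg/d removed.
Biomass produced: P_X = Y_obs·Q·ΔS = 0.2252 × 384.5 ≈ 86.57 kg VSS/d.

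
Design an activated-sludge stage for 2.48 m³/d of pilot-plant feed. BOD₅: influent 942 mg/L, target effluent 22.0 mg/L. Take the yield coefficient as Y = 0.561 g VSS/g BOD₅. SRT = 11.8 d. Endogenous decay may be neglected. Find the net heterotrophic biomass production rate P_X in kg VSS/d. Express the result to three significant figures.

P_X ≈ 1.28 kg VSS/d

No decay correction is needed, so Y_obs = Y = 0.561.
Q·(S₀ − S) = 2.48 × (942 − 22.0) × 10⁻³ = 2.282 kg/d removed.
P_X = Y_obs · Q(S₀ − S) = 0.5610 × 2.282 = 1.280 kg VSS/d.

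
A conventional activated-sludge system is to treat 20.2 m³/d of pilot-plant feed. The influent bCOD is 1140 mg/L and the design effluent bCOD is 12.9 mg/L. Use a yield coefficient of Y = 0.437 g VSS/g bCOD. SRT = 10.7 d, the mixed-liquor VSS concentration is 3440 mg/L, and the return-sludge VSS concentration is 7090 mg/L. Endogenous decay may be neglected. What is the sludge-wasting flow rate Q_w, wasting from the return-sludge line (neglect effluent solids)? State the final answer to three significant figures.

Biomass mass balance (decay neglected): V·X = Y·Q·(S₀ − S)·θ_c, so V = 0.437 × 20.2 × (1140 − 12.9) × 10.7 / 3440 = 30.95 m³.
Q_w = (V·X)/(θ_c X_r) = 30.95 × 3440 / (10.7 × 7090) = 1.403 m³/d.

Q_w ≈ 1.40 m³/d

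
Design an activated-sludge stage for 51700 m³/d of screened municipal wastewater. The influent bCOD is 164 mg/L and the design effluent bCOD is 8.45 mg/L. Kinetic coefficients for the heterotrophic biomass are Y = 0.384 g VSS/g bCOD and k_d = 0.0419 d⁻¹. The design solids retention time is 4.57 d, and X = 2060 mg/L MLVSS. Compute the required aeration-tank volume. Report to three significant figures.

Rearranging the biomass balance for a CMAS with decay, V = Y·Q·ΔS·θ_c / [X·(1+k_d θ_c)] = 0.384 × 51700 × (164 − 8.45) × 4.57 / [2060 × (1 + 0.0419 × 4.57)] = 1.41×10^7 / 2454 = 5750 m³.

V ≈ 5750 m³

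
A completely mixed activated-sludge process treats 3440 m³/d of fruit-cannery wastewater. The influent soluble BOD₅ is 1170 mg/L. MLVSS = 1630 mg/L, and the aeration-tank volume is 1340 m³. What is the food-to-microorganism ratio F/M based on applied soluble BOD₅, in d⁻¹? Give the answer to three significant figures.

Food-to-microorganism ratio F/M = Q S₀ / (V X) = 3440 × 1170 / (1340 × 1630) = 1.843 d⁻¹.

F/M ≈ 1.84 d⁻¹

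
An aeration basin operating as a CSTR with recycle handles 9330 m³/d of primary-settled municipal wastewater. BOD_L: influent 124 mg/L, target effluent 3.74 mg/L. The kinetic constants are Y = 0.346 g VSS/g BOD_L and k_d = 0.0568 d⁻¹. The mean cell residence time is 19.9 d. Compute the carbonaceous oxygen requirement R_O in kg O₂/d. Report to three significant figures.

R_O ≈ 863 kg O₂/d

The observed yield is Y_obs = Y/(1 + k_d·θ_c) = 0.346 / (1 + 0.0568 × 19.9) = 0.346 / 2.130 = 0.1624 g VSS per g BOD_L removed.
Substrate removed = Q·(S₀ − S) = 9330 m³/d × (124 − 3.74) g/m³ = 1.12×10^6 g/d = 1122 kg/d.
Biomass synthesised: P_X = Y_obs × 1122 = 182.2 kg VSS/d.
R_O = Q·ΔS − 1.42 P_X = 1122 − 258.8 = 863.3 kg O₂/d.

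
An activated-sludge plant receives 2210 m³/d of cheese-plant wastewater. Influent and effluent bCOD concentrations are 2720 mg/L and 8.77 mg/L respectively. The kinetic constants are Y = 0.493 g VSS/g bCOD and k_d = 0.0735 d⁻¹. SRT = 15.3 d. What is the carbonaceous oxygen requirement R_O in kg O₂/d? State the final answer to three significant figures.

R_O ≈ 4020 kg O₂/d

Y_obs = Y / (1 + k_d θ_c) = 0.493 / (1 + 0.0735 × 15.3) = 0.493 / 2.125 = 0.2320.
Mass of bCOD removed per day: Q(S₀ − S) = 2210 × 2711 g/m³ = 5992 kg/d.
P_X = Y_obs·Q·(S₀ − S) = 0.2320 × 5992 = 1390 kg VSS/d.
Carbonaceous O₂ demand = substrate oxidised − cell-mass equivalent = 5992 − 1.42 × 1390 = 4017 kg O₂/d.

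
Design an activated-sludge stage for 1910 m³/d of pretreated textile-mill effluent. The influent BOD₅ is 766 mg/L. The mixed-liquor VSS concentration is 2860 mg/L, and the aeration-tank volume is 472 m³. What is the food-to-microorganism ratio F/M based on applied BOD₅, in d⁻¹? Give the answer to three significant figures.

F/M = applied load / biomass = Q·S₀/(V·X) = 1910 × 766 / (472.0 × 2860) = 1.084 d⁻¹.

F/M ≈ 1.08 d⁻¹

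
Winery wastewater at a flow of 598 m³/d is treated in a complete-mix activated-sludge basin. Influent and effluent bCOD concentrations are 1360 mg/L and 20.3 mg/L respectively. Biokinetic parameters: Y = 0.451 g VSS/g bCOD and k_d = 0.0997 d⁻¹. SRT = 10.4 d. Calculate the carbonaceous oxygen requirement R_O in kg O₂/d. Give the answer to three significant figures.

R_O ≈ 549 kg O₂/d

Observed yield with endogenous decay: Y_obs = Y / (1 + k_d·θ_c) = 0.451 / (1 + 0.0997 × 10.4) = 0.451 / 2.037 = 0.2214 g VSS/g bCOD.
Mass of bCOD removed per day: Q(S₀ − S) = 598 × 1340 g/m³ = 801.1 kg/d.
Net sludge production P_X = 0.2214 × 801.1 = 177.4 kg VSS/d.
R_O = Q·ΔS − 1.42 P_X = 801.1 − 251.9 = 549.3 kg O₂/d.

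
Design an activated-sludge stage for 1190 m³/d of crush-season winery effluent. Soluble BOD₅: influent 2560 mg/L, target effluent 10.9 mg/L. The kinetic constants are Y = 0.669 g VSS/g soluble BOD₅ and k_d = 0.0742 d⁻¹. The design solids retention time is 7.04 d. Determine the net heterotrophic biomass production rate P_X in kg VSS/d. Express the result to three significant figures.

The observed yield is Y_obs = Y/(1 + k_d·θ_c) = 0.669 / (1 + 0.0742 × 7.04) = 0.669 / 1.522 = 0.4394 g VSS per g soluble BOD₅ removed.
ΔS = 2560 − 10.9 = 2549 mg/L, so the substrate removal rate is 1190 × 2549/1000 = 3033 kg soluble BOD₅/d.
Net biomass production P_X = Y_obs × Q·(S₀ − S) = 0.4394 × 3033 = 1333 kg VSS/d.

P_X ≈ 1330 kg VSS/d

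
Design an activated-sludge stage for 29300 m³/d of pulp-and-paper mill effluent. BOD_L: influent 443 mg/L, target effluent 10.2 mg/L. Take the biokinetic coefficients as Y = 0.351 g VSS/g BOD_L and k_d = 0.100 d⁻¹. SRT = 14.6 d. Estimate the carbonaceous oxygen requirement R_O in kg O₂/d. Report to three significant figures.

Correct the yield for decay: Y_obs = Y/(1 + k_d θ_c) = 0.351 / (1 + 0.100 × 14.6) = 0.351 / 2.460 = 0.1427.
Q·(S₀ − S) = 29300 × (443 − 10.2) × 10⁻³ = 12681 kg/d removed.
P_X = Y_obs·Q·(S₀ − S) = 0.1427 × 12681 = 1809 kg VSS/d.
R_O = Q·ΔS − 1.42 P_X = 12681 − 2569 = 10112 kg O₂/d.

R_O ≈ 10100 kg O₂/d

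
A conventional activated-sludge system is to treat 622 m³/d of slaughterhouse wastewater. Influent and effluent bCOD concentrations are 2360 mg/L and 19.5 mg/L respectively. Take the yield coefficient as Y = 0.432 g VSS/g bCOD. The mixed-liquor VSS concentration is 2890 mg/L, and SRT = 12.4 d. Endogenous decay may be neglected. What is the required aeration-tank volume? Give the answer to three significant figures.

V·X = Y·Q·ΔS·θ_c gives V = 0.432 × 622 × (2360 − 19.5) × 12.4 / 2890 = 2698 m³.

V ≈ 2700 m³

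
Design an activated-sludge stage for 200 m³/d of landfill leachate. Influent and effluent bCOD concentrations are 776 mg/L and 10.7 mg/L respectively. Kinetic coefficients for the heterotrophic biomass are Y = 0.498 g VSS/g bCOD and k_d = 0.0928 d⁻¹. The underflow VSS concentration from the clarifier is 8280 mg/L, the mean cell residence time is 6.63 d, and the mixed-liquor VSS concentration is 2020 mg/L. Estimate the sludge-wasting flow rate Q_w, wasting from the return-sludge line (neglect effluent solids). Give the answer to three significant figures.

Rearranging the biomass balance for a CMAS with decay, V = Y·Q·ΔS·θ_c / [X·(1+k_d θ_c)] = 0.498 × 200 × (776 − 10.7) × 6.63 / [2020 × (1 + 0.0928 × 6.63)] = 5.05×10^5 / 3263 = 154.9 m³.
Wasting from the return line (neglecting effluent solids): Q_w = V·X / (θ_c·X_r) = 154.9 × 2020 / (6.63 × 8280) = 5.699 m³/d.

Q_w ≈ 5.70 m³/d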